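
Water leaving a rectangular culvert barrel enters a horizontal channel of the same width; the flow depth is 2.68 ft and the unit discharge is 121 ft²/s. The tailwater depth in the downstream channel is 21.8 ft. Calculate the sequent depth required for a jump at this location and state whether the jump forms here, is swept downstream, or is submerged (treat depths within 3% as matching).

V₁ = q/y₁ = 121/2.68 = 45.1 ft/s. Fr₁ = V₁/√(g·y₁) = 45.1/√(32.2×2.68) = 4.86.
Sequent-depth ratio: y₂/y₁ = ½[√(1 + 8Fr₁²) − 1] = ½[√190.0 − 1] = 6.39.
y₂ = 6.39 × 2.68 = 17.1 ft.
Tailwater y_tw = 21.8 ft: y_tw > y₂, so the jump is submerged.

y₂ = 17.1 ft; the jump is submerged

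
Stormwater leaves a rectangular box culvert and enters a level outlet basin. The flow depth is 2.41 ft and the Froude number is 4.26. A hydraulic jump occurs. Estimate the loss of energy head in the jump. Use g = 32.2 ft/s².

Fr₁ = 4.26 (given).
Sequent-depth ratio: y₂/y₁ = ½[√(1 + 8Fr₁²) − 1] = ½[√146.2 − 1] = 5.55.
y₂ = 5.55 × 2.41 = 13.4 ft.
Head loss: ΔE = (y₂ − y₁)³/(4y₁y₂) = (13.4 − 2.41)³/(4×2.41×13.4) = 1314/129 = 10.2 ft.

ΔE = 10.2 ft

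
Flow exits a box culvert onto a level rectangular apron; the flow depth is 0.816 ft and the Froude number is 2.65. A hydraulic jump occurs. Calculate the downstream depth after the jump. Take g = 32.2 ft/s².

y₂ = 2.68 ft

Fr₁ = 2.65 (given).
From the momentum equation for a rectangular channel, y₂/y₁ = ½[√(1 + 8Fr₁²) − 1] = ½[√57.18 − 1] = 3.28.
y₂ = 3.28 × 0.816 = 2.68 ft.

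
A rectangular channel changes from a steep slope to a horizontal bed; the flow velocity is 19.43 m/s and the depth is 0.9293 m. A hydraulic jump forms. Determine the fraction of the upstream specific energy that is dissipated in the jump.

Fr₁ = V₁/√(g·y₁) = 19.43/√(9.81×0.9293) = 6.435.
Sequent-depth ratio: y₂/y₁ = ½[√(1 + 8Fr₁²) − 1] = ½[√332.29 − 1] = 8.614.
y₂ = 8.614 × 0.9293 = 8.005 m.
E₁ = y₁ + V₁²/2g = 20.17 m. ΔE = (y₂ − y₁)³/(4y₁y₂) = 11.91 m. ΔE/E₁ = 11.91/20.17 = 0.590.

ΔE/E₁ = 0.590 (59.0%)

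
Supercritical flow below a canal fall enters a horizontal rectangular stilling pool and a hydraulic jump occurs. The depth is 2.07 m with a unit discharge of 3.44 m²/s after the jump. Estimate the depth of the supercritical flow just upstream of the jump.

V₂ = q/y₂ = 3.44/2.07 = 1.66 m/s; Fr₂ = V₂/√(g·y₂) = 0.369.
The Bélanger relation is symmetric: y₁/y₂ = ½[√(1 + 8Fr₂²) − 1] = ½[√2.088 − 1] = 0.222.
y₁ = 0.222 × 2.07 = 0.461 m.

y₁ = 0.461 m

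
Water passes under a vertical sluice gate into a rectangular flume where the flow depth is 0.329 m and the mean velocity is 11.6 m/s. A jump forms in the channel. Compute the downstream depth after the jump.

Fr₁ = V₁/√(g·y₁) = 11.6/√(9.81×0.329) = 6.46.
Conjugate-depth relation: y₂/y₁ = ½[√(1 + 8Fr₁²) − 1] = ½[√334.5 − 1] = 8.65.
y₂ = 8.65 × 0.329 = 2.84 m.

y₂ = 2.84 m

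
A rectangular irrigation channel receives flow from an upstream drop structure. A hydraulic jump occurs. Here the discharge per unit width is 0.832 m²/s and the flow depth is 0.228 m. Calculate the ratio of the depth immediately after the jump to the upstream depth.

y₂/y₁ = 2.99

V₁ = q/y₁ = 0.832/0.228 = 3.65 m/s. Fr₁ = V₁/√(g·y₁) = 3.65/√(9.81×0.228) = 2.44.
From the momentum equation for a rectangular channel, y₂/y₁ = ½[√(1 + 8Fr₁²) − 1] = ½[√48.63 − 1] = 2.99.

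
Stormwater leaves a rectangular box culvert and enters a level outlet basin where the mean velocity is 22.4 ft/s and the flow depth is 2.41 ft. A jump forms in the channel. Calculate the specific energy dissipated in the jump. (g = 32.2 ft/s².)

Fr₁ = V₁/√(g·y₁) = 22.4/√(32.2×2.41) = 2.54.
By Bélanger, y₂/y₁ = ½[√(1 + 8Fr₁²) − 1] = ½[√52.73 − 1] = 3.13.
y₂ = 3.13 × 2.41 = 7.54 ft.
q = V₁·y₁ = 22.4 × 2.41 = 54.0 ft²/s. V₂ = q/y₂ = 54.0/7.54 = 7.16 ft/s. E₁ = y₁ + V₁²/2g = 10.2 ft; E₂ = y₂ + V₂²/2g = 8.34 ft. ΔE = E₁ − E₂ = 1.86 ft.

ΔE = 1.86 ft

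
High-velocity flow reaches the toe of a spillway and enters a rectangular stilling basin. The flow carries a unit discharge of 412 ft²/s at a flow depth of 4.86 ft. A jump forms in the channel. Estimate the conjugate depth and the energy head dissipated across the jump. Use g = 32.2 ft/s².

V₁ = q/y₁ = 412/4.86 = 84.8 ft/s. Fr₁ = V₁/√(g·y₁) = 84.8/√(32.2×4.86) = 6.78.
Conjugate-depth relation: y₂/y₁ = ½[√(1 + 8Fr₁²) − 1] = ½[√368.4 − 1] = 9.10.
y₂ = 9.10 × 4.86 = 44.2 ft.
V₂ = q/y₂ = 412/44.2 = 9.32 ft/s. E₁ = y₁ + V₁²/2g = 116 ft; E₂ = y₂ + V₂²/2g = 45.6 ft. ΔE = E₁ − E₂ = 70.9 ft.

y₂ = 44.2 ft; ΔE = 70.9 ft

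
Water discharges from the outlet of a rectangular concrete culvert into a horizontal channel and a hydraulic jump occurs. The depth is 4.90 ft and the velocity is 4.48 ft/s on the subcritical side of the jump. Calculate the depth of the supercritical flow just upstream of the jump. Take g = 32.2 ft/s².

Fr₂ = V₂/√(g·y₂) = 4.48/√(32.2×4.90) = 0.357.
The Bélanger relation is symmetric: y₁/y₂ = ½[√(1 + 8Fr₂²) − 1] = ½[√2.018 − 1] = 0.210.
y₁ = 0.210 × 4.90 = 1.03 ft.

y₁ = 1.03 ft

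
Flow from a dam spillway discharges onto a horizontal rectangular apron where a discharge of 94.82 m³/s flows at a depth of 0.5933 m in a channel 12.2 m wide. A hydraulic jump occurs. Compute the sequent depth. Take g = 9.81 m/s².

y₂ = 4.269 m

q = Q/b = 94.82/12.2 = 7.772 m²/s; V₁ = q/y₁ = 13.10 m/s. Fr₁ = V₁/√(g·y₁) = 5.430.
From the momentum equation for a rectangular channel, y₂/y₁ = ½[√(1 + 8Fr₁²) − 1] = ½[√236.87 − 1] = 7.195.
y₂ = 7.195 × 0.5933 = 4.269 m.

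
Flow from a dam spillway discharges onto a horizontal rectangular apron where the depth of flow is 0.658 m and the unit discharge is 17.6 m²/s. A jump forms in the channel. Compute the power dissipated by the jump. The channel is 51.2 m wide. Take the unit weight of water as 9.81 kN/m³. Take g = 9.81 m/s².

V₁ = q/y₁ = 17.6/0.658 = 26.7 m/s. Fr₁ = V₁/√(g·y₁) = 26.7/√(9.81×0.658) = 10.5.
Bélanger equation: y₂/y₁ = ½[√(1 + 8Fr₁²) − 1] = ½[√887.7 − 1] = 14.4.
y₂ = 14.4 × 0.658 = 9.47 m.
V₂ = q/y₂ = 17.6/9.47 = 1.86 m/s. E₁ = y₁ + V₁²/2g = 37.1 m; E₂ = y₂ + V₂²/2g = 9.65 m. ΔE = E₁ − E₂ = 27.5 m.
Q = q·b = 17.6 × 51.2 = 901 m³/s. P = γ·Q·ΔE = 9.81 × 901 × 27.5 = 242867 kW.

P = 242867 kW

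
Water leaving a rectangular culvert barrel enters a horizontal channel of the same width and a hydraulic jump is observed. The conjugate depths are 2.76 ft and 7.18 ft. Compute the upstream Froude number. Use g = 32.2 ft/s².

For a rectangular channel the momentum equation gives q² = ½·g·y₁·y₂·(y₁ + y₂) = ½×32.2×2.76×7.18×9.94 = 3171.
q = √3171 = 56.3 ft²/s.
V₁ = q/y₁ = 20.4 ft/s; Fr₁ = V₁/√(g·y₁) = 2.16.

Fr₁ = 2.16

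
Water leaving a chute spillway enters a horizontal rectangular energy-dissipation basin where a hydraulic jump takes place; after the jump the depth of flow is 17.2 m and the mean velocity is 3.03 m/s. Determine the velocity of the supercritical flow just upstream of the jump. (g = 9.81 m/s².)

Fr₂ = V₂/√(g·y₂) = 3.03/√(9.81×17.2) = 0.233.
From the momentum equation (using Fr₂), y₁/y₂ = ½[√(1 + 8Fr₂²) − 1] = ½[√1.435 − 1] = 0.0990.
y₁ = 0.0990 × 17.2 = 1.70 m.
V₁ = q/y₁ = 52.1/1.70 = 30.6 m/s.

V₁ = 30.6 m/s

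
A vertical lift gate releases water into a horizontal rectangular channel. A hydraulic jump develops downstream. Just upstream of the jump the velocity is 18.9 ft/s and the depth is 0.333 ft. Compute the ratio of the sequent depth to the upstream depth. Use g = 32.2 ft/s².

y₂/y₁ = 7.68

Fr₁ = V₁/√(g·y₁) = 18.9/√(32.2×0.333) = 5.77.
By Bélanger, y₂/y₁ = ½[√(1 + 8Fr₁²) − 1] = ½[√267.5 − 1] = 7.68.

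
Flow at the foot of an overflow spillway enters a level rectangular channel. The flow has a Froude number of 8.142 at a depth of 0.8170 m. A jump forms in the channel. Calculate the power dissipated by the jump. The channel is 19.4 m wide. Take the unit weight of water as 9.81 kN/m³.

P = 66902 kW

Fr₁ = 8.142 (given).
By Bélanger, y₂/y₁ = ½[√(1 + 8Fr₁²) − 1] = ½[√531.34 − 1] = 11.03.
y₂ = 11.03 × 0.8170 = 9.008 m.
Head loss: ΔE = (y₂ − y₁)³/(4y₁y₂) = (9.008 − 0.8170)³/(4×0.8170×9.008) = 549.5/29.44 = 18.67 m.
V₁ = Fr₁·√(g·y₁) = 8.142×√(9.81×0.8170) = 23.05 m/s; q = V₁·y₁ = 18.83 m²/s. Q = q·b = 18.83 × 19.4 = 365.3 m³/s. P = γ·Q·ΔE = 9.81 × 365.3 × 18.67 = 66902 kW.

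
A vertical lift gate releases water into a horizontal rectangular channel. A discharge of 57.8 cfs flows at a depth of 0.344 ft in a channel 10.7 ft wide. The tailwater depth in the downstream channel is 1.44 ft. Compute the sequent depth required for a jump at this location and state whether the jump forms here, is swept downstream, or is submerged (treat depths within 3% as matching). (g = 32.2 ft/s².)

q = Q/b = 57.8/10.7 = 5.40 ft²/s; V₁ = q/y₁ = 15.7 ft/s. Fr₁ = V₁/√(g·y₁) = 4.72.
From the momentum equation for a rectangular channel, y₂/y₁ = ½[√(1 + 8Fr₁²) − 1] = ½[√179.1 − 1] = 6.19.
y₂ = 6.19 × 0.344 = 2.13 ft.
Tailwater y_tw = 1.44 ft: y_tw < y₂, so the jump is swept downstream.

y₂ = 2.13 ft; the jump is swept downstream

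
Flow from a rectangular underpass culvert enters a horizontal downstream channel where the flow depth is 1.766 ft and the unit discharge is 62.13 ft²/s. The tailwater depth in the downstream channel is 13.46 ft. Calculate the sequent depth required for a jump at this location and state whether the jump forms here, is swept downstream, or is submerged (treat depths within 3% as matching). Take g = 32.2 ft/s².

y₂ = 10.80 ft; the jump is submerged

V₁ = q/y₁ = 62.13/1.766 = 35.18 ft/s. Fr₁ = V₁/√(g·y₁) = 35.18/√(32.2×1.766) = 4.665.
Sequent-depth ratio: y₂/y₁ = ½[√(1 + 8Fr₁²) − 1] = ½[√175.13 − 1] = 6.117.
y₂ = 6.117 × 1.766 = 10.80 ft.
Tailwater y_tw = 13.46 ft: y_tw > y₂, so the jump is submerged.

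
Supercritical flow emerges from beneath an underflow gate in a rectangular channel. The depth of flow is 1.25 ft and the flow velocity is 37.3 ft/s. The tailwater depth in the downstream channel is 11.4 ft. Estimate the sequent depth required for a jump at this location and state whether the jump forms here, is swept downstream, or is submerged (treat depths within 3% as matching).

y₂ = 9.79 ft; the jump is submerged

Fr₁ = V₁/√(g·y₁) = 37.3/√(32.2×1.25) = 5.88.
Sequent-depth ratio: y₂/y₁ = ½[√(1 + 8Fr₁²) − 1] = ½[√277.5 − 1] = 7.83.
y₂ = 7.83 × 1.25 = 9.79 ft.
Tailwater y_tw = 11.4 ft: y_tw > y₂, so the jump is submerged.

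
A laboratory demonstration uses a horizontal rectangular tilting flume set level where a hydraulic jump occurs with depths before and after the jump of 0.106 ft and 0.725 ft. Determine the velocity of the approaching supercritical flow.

For a rectangular channel the momentum equation gives q² = ½·g·y₁·y₂·(y₁ + y₂) = ½×32.2×0.106×0.725×0.831 = 1.03.
q = √1.03 = 1.01 ft²/s.
V₁ = q/y₁ = 1.01/0.106 = 9.57 ft/s.

V₁ = 9.57 ft/s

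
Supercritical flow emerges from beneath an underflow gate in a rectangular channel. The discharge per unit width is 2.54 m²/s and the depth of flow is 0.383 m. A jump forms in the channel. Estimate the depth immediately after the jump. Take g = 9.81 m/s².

V₁ = q/y₁ = 2.54/0.383 = 6.63 m/s. Fr₁ = V₁/√(g·y₁) = 6.63/√(9.81×0.383) = 3.42.
Sequent-depth ratio: y₂/y₁ = ½[√(1 + 8Fr₁²) − 1] = ½[√94.65 − 1] = 4.36.
y₂ = 4.36 × 0.383 = 1.67 m.

y₂ = 1.67 m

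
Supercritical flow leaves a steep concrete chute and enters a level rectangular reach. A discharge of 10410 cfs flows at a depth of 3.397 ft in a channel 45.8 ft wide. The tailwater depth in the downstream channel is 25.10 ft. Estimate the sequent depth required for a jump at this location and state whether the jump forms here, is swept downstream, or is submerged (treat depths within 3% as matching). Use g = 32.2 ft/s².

q = Q/b = 10410/45.8 = 227.3 ft²/s; V₁ = q/y₁ = 66.91 ft/s. Fr₁ = V₁/√(g·y₁) = 6.398.
Sequent-depth ratio: y₂/y₁ = ½[√(1 + 8Fr₁²) − 1] = ½[√328.43 − 1] = 8.561.
y₂ = 8.561 × 3.397 = 29.08 ft.
Tailwater y_tw = 25.10 ft: y_tw < y₂, so the jump is swept downstream.

y₂ = 29.08 ft; the jump is swept downstream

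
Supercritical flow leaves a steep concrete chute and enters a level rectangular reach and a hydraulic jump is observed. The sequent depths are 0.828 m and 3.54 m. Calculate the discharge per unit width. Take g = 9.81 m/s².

For a rectangular channel the momentum equation gives q² = ½·g·y₁·y₂·(y₁ + y₂) = ½×9.81×0.828×3.54×4.37 = 62.8.
q = √62.8 = 7.92 m²/s.

q = 7.92 m²/s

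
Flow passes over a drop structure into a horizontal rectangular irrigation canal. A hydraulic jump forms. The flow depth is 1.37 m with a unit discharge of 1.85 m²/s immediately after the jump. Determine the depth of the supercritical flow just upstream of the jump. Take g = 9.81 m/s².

V₂ = q/y₂ = 1.85/1.37 = 1.35 m/s; Fr₂ = V₂/√(g·y₂) = 0.368.
Applying the sequent-depth relation in reverse, y₁/y₂ = ½[√(1 + 8Fr₂²) − 1] = ½[√2.085 − 1] = 0.222.
y₁ = 0.222 × 1.37 = 0.304 m.

y₁ = 0.304 m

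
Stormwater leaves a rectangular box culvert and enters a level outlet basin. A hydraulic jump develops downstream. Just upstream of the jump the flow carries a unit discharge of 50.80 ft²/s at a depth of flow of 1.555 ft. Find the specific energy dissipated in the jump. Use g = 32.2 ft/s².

ΔE = 8.269 ft

V₁ = q/y₁ = 50.80/1.555 = 32.67 ft/s. Fr₁ = V₁/√(g·y₁) = 32.67/√(32.2×1.555) = 4.617.
Bélanger equation: y₂/y₁ = ½[√(1 + 8Fr₁²) − 1] = ½[√171.52 − 1] = 6.048.
y₂ = 6.048 × 1.555 = 9.405 ft.
V₂ = q/y₂ = 50.80/9.405 = 5.401 ft/s. E₁ = y₁ + V₁²/2g = 18.13 ft; E₂ = y₂ + V₂²/2g = 9.858 ft. ΔE = E₁ − E₂ = 8.269 ft.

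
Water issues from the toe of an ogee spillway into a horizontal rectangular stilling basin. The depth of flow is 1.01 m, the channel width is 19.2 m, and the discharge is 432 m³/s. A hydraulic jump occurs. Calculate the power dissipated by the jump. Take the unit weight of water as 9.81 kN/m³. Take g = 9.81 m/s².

P = 69539 kW

q = Q/b = 432/19.2 = 22.5 m²/s; V₁ = q/y₁ = 22.3 m/s. Fr₁ = V₁/√(g·y₁) = 7.08.
From the momentum equation for a rectangular channel, y₂/y₁ = ½[√(1 + 8Fr₁²) − 1] = ½[√401.7 − 1] = 9.52.
y₂ = 9.52 × 1.01 = 9.62 m.
Head loss: ΔE = (y₂ − y₁)³/(4y₁y₂) = (9.62 − 1.01)³/(4×1.01×9.62) = 637/38.9 = 16.4 m.
P = γ·Q·ΔE = 9.81 × 432 × 16.4 = 69539 kW.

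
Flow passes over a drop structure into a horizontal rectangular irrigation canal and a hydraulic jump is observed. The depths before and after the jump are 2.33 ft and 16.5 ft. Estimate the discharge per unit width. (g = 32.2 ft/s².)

For a rectangular channel the momentum equation gives q² = ½·g·y₁·y₂·(y₁ + y₂) = ½×32.2×2.33×16.5×18.8 = 11655.
q = √11655 = 108 ft²/s.

q = 108 ft²/s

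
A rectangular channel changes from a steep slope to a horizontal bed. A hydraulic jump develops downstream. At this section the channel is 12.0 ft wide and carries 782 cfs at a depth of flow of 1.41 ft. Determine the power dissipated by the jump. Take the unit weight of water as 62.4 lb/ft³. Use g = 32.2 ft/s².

q = Q/b = 782/12.0 = 65.2 ft²/s; V₁ = q/y₁ = 46.2 ft/s. Fr₁ = V₁/√(g·y₁) = 6.86.
From the momentum equation for a rectangular channel, y₂/y₁ = ½[√(1 + 8Fr₁²) − 1] = ½[√377.4 − 1] = 9.21.
y₂ = 9.21 × 1.41 = 13.0 ft.
Head loss: ΔE = (y₂ − y₁)³/(4y₁y₂) = (13.0 − 1.41)³/(4×1.41×13.0) = 1553/73.3 = 21.2 ft.
P = γ·Q·ΔE/550 = 62.4 × 782 × 21.2 / 550 = 1881 hp.

P = 1881 hp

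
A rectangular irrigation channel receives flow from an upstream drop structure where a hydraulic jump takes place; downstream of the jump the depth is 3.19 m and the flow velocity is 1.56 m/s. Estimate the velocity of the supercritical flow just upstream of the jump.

V₁ = 11.4 m/s

Fr₂ = V₂/√(g·y₂) = 1.56/√(9.81×3.19) = 0.279.
From the momentum equation (using Fr₂), y₁/y₂ = ½[√(1 + 8Fr₂²) − 1] = ½[√1.622 − 1] = 0.137.
y₁ = 0.137 × 3.19 = 0.436 m.
V₁ = q/y₁ = 4.98/0.436 = 11.4 m/s.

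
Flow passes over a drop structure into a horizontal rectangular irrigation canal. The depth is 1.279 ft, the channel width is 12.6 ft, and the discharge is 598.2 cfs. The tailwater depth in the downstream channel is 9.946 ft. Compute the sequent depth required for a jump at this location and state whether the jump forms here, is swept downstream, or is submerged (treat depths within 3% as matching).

q = Q/b = 598.2/12.6 = 47.48 ft²/s; V₁ = q/y₁ = 37.12 ft/s. Fr₁ = V₁/√(g·y₁) = 5.784.
By Bélanger, y₂/y₁ = ½[√(1 + 8Fr₁²) − 1] = ½[√268.65 − 1] = 7.695.
y₂ = 7.695 × 1.279 = 9.842 ft.
Tailwater y_tw = 9.946 ft: y_tw ≈ y₂, so the jump forms here.

y₂ = 9.842 ft; the jump forms here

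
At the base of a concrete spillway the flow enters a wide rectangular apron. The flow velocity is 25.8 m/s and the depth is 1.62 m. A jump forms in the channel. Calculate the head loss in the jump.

Fr₁ = V₁/√(g·y₁) = 25.8/√(9.81×1.62) = 6.47.
By Bélanger, y₂/y₁ = ½[√(1 + 8Fr₁²) − 1] = ½[√336.1 − 1] = 8.67.
y₂ = 8.67 × 1.62 = 14.0 m.
q = V₁·y₁ = 25.8 × 1.62 = 41.8 m²/s. V₂ = q/y₂ = 41.8/14.0 = 2.98 m/s. E₁ = y₁ + V₁²/2g = 35.5 m; E₂ = y₂ + V₂²/2g = 14.5 m. ΔE = E₁ − E₂ = 21.1 m.

ΔE = 21.1 m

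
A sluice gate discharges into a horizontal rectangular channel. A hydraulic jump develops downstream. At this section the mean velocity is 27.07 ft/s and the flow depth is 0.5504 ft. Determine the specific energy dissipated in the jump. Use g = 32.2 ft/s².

ΔE = 7.038 ft

Fr₁ = V₁/√(g·y₁) = 27.07/√(32.2×0.5504) = 6.430.
Bélanger equation: y₂/y₁ = ½[√(1 + 8Fr₁²) − 1] = ½[√331.77 − 1] = 8.607.
y₂ = 8.607 × 0.5504 = 4.737 ft.
Head loss: ΔE = (y₂ − y₁)³/(4y₁y₂) = (4.737 − 0.5504)³/(4×0.5504×4.737) = 73.41/10.43 = 7.038 ft.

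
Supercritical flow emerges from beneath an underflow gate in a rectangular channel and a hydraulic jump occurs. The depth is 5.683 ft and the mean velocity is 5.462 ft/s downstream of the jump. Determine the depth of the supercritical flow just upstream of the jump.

Fr₂ = V₂/√(g·y₂) = 5.462/√(32.2×5.683) = 0.4038.
The Bélanger relation is symmetric: y₁/y₂ = ½[√(1 + 8Fr₂²) − 1] = ½[√2.3042 − 1] = 0.2590.
y₁ = 0.2590 × 5.683 = 1.472 ft.

y₁ = 1.472 ft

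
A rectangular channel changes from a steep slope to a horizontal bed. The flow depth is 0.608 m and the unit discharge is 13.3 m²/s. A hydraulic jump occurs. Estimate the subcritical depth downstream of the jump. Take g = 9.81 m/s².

y₂ = 7.40 m

V₁ = q/y₁ = 13.3/0.608 = 21.9 m/s. Fr₁ = V₁/√(g·y₁) = 21.9/√(9.81×0.608) = 8.96.
Sequent-depth ratio: y₂/y₁ = ½[√(1 + 8Fr₁²) − 1] = ½[√642.8 − 1] = 12.2.
y₂ = 12.2 × 0.608 = 7.40 m.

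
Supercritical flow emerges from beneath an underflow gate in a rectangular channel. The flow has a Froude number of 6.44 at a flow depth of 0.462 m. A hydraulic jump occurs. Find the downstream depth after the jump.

Fr₁ = 6.44 (given).
From the momentum equation for a rectangular channel, y₂/y₁ = ½[√(1 + 8Fr₁²) − 1] = ½[√332.8 − 1] = 8.62.
y₂ = 8.62 × 0.462 = 3.98 m.

y₂ = 3.98 m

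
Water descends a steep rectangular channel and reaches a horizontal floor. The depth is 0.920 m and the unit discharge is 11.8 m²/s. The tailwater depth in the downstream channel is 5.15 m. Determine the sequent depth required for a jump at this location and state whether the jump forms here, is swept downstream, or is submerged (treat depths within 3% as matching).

y₂ = 5.11 m; the jump forms here

V₁ = q/y₁ = 11.8/0.920 = 12.8 m/s. Fr₁ = V₁/√(g·y₁) = 12.8/√(9.81×0.920) = 4.27.
Conjugate-depth relation: y₂/y₁ = ½[√(1 + 8Fr₁²) − 1] = ½[√146.8 − 1] = 5.56.
y₂ = 5.56 × 0.920 = 5.11 m.
Tailwater y_tw = 5.15 m: y_tw ≈ y₂, so the jump forms here.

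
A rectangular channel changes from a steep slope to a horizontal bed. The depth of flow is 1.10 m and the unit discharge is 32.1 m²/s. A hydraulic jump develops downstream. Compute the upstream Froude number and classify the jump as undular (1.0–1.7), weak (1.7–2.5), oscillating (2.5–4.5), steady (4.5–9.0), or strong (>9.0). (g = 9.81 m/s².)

Fr₁ = 8.88; steady jump

V₁ = q/y₁ = 32.1/1.10 = 29.2 m/s. Fr₁ = V₁/√(g·y₁) = 29.2/√(9.81×1.10) = 8.88.
Fr₁ = 8.88 lies in the steady range.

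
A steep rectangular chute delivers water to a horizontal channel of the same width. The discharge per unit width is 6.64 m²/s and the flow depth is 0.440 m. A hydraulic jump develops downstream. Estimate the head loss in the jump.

V₁ = q/y₁ = 6.64/0.440 = 15.1 m/s. Fr₁ = V₁/√(g·y₁) = 15.1/√(9.81×0.440) = 7.26.
Sequent-depth ratio: y₂/y₁ = ½[√(1 + 8Fr₁²) − 1] = ½[√423.1 − 1] = 9.78.
y₂ = 9.78 × 0.440 = 4.31 m.
V₂ = q/y₂ = 6.64/4.31 = 1.54 m/s. E₁ = y₁ + V₁²/2g = 12.0 m; E₂ = y₂ + V₂²/2g = 4.43 m. ΔE = E₁ − E₂ = 7.62 m.

ΔE = 7.62 m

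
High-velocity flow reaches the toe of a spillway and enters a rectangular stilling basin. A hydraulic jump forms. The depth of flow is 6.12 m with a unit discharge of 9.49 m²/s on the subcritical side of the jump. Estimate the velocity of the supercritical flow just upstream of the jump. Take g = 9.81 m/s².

V₁ = 20.8 m/s

V₂ = q/y₂ = 9.49/6.12 = 1.55 m/s; Fr₂ = V₂/√(g·y₂) = 0.200.
The Bélanger relation is symmetric: y₁/y₂ = ½[√(1 + 8Fr₂²) − 1] = ½[√1.320 − 1] = 0.0745.
y₁ = 0.0745 × 6.12 = 0.456 m.
V₁ = q/y₁ = 9.49/0.456 = 20.8 m/s.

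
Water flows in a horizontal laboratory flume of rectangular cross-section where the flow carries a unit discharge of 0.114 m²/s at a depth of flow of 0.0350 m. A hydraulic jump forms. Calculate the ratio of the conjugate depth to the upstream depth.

V₁ = q/y₁ = 0.114/0.0350 = 3.26 m/s. Fr₁ = V₁/√(g·y₁) = 3.26/√(9.81×0.0350) = 5.56.
Bélanger equation: y₂/y₁ = ½[√(1 + 8Fr₁²) − 1] = ½[√248.2 − 1] = 7.38.

y₂/y₁ = 7.38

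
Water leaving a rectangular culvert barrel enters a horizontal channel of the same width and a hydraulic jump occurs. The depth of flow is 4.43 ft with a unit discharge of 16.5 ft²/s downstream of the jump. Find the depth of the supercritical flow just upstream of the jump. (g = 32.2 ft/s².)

V₂ = q/y₂ = 16.5/4.43 = 3.72 ft/s; Fr₂ = V₂/√(g·y₂) = 0.312.
Since the conjugate-depth ratio holds either way, y₁/y₂ = ½[√(1 + 8Fr₂²) − 1] = ½[√1.778 − 1] = 0.167.
y₁ = 0.167 × 4.43 = 0.739 ft.

y₁ = 0.739 ft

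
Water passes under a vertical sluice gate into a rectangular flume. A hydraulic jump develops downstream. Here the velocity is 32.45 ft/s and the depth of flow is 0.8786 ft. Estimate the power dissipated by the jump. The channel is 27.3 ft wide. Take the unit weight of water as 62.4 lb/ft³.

P = 868.0 hp

Fr₁ = V₁/√(g·y₁) = 32.45/√(32.2×0.8786) = 6.101.
By Bélanger, y₂/y₁ = ½[√(1 + 8Fr₁²) − 1] = ½[√298.76 − 1] = 8.142.
y₂ = 8.142 × 0.8786 = 7.154 ft.
Head loss: ΔE = (y₂ − y₁)³/(4y₁y₂) = (7.154 − 0.8786)³/(4×0.8786×7.154) = 247.1/25.14 = 9.829 ft.
q = V₁·y₁ = 32.45 × 0.8786 = 28.51 ft²/s. Q = q·b = 28.51 × 27.3 = 778.3 cfs. P = γ·Q·ΔE/550 = 62.4 × 778.3 × 9.829 / 550 = 868.0 hp.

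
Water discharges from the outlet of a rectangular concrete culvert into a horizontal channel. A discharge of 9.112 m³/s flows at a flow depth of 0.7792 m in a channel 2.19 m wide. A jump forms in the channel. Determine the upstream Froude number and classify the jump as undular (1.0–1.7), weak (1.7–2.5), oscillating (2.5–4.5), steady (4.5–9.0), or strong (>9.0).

q = Q/b = 9.112/2.19 = 4.161 m²/s; V₁ = q/y₁ = 5.340 m/s. Fr₁ = V₁/√(g·y₁) = 1.931.
Fr₁ = 1.931 lies in the weak range.

Fr₁ = 1.931; weak jump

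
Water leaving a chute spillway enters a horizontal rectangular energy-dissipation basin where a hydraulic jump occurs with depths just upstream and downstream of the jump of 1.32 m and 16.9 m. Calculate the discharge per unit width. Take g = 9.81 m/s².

q = 44.7 m²/s

For a rectangular channel the momentum equation gives q² = ½·g·y₁·y₂·(y₁ + y₂) = ½×9.81×1.32×16.9×18.2 = 1994.
q = √1994 = 44.7 m²/s.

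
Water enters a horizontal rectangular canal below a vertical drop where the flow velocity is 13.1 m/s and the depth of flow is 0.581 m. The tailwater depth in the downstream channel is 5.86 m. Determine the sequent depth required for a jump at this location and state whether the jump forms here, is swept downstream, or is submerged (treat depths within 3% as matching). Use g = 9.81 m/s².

Fr₁ = V₁/√(g·y₁) = 13.1/√(9.81×0.581) = 5.49.
Bélanger equation: y₂/y₁ = ½[√(1 + 8Fr₁²) − 1] = ½[√241.9 − 1] = 7.28.
y₂ = 7.28 × 0.581 = 4.23 m.
Tailwater y_tw = 5.86 m: y_tw > y₂, so the jump is submerged.

y₂ = 4.23 m; the jump is submerged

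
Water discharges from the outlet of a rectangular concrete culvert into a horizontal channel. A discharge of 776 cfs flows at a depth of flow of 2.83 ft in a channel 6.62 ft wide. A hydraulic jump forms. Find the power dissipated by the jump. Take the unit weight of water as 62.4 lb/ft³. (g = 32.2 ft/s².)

P = 1112 hp

q = Q/b = 776/6.62 = 117 ft²/s; V₁ = q/y₁ = 41.4 ft/s. Fr₁ = V₁/√(g·y₁) = 4.34.
Conjugate-depth relation: y₂/y₁ = ½[√(1 + 8Fr₁²) − 1] = ½[√151.6 − 1] = 5.66.
y₂ = 5.66 × 2.83 = 16.0 ft.
Head loss: ΔE = (y₂ − y₁)³/(4y₁y₂) = (16.0 − 2.83)³/(4×2.83×16.0) = 2289/181 = 12.6 ft.
P = γ·Q·ΔE/550 = 62.4 × 776 × 12.6 / 550 = 1112 hp.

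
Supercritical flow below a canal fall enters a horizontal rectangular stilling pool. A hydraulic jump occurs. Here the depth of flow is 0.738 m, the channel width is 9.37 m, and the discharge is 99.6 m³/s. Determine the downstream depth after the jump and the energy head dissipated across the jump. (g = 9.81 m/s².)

q = Q/b = 99.6/9.37 = 10.6 m²/s; V₁ = q/y₁ = 14.4 m/s. Fr₁ = V₁/√(g·y₁) = 5.35.
By Bélanger, y₂/y₁ = ½[√(1 + 8Fr₁²) − 1] = ½[√230.2 − 1] = 7.09.
y₂ = 7.09 × 0.738 = 5.23 m.
Head loss: ΔE = (y₂ − y₁)³/(4y₁y₂) = (5.23 − 0.738)³/(4×0.738×5.23) = 90.6/15.4 = 5.87 m.

y₂ = 5.23 m; ΔE = 5.87 m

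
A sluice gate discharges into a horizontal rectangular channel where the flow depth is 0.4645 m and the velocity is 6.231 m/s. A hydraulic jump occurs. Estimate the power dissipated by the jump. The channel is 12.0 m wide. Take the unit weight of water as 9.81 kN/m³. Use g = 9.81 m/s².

Fr₁ = V₁/√(g·y₁) = 6.231/√(9.81×0.4645) = 2.919.
Bélanger equation: y₂/y₁ = ½[√(1 + 8Fr₁²) − 1] = ½[√69.163 − 1] = 3.658.
y₂ = 3.658 × 0.4645 = 1.699 m.
q = V₁·y₁ = 6.231 × 0.4645 = 2.894 m²/s. V₂ = q/y₂ = 2.894/1.699 = 1.703 m/s. E₁ = y₁ + V₁²/2g = 2.443 m; E₂ = y₂ + V₂²/2g = 1.847 m. ΔE = E₁ − E₂ = 0.5963 m.
Q = q·b = 2.894 × 12.0 = 34.73 m³/s. P = γ·Q·ΔE = 9.81 × 34.73 × 0.5963 = 203.2 kW.

P = 203.2 kW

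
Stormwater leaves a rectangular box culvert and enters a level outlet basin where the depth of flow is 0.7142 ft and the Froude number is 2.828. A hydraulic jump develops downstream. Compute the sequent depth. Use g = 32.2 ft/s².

y₂ = 2.522 ft

Fr₁ = 2.828 (given).
Sequent-depth ratio: y₂/y₁ = ½[√(1 + 8Fr₁²) − 1] = ½[√64.981 − 1] = 3.531.
y₂ = 3.531 × 0.7142 = 2.522 ft.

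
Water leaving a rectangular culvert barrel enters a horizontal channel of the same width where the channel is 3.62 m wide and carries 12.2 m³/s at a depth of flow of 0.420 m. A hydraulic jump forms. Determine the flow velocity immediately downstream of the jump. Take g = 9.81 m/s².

V₂ = 1.57 m/s

q = Q/b = 12.2/3.62 = 3.37 m²/s; V₁ = q/y₁ = 8.02 m/s. Fr₁ = V₁/√(g·y₁) = 3.95.
Conjugate-depth relation: y₂/y₁ = ½[√(1 + 8Fr₁²) − 1] = ½[√126.0 − 1] = 5.11.
y₂ = 5.11 × 0.420 = 2.15 m.
V₂ = q/y₂ = 3.37/2.15 = 1.57 m/s.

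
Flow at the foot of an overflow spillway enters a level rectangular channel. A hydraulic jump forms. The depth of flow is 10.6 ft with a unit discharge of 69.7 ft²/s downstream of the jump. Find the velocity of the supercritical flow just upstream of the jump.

V₂ = q/y₂ = 69.7/10.6 = 6.58 ft/s; Fr₂ = V₂/√(g·y₂) = 0.356.
Since the conjugate-depth ratio holds either way, y₁/y₂ = ½[√(1 + 8Fr₂²) − 1] = ½[√2.013 − 1] = 0.209.
y₁ = 0.209 × 10.6 = 2.22 ft.
V₁ = q/y₁ = 69.7/2.22 = 31.4 ft/s.

V₁ = 31.4 ft/s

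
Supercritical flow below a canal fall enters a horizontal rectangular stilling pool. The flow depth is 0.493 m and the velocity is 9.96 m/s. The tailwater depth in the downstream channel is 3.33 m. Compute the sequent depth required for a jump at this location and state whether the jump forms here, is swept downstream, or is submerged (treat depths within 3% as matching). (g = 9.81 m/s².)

Fr₁ = V₁/√(g·y₁) = 9.96/√(9.81×0.493) = 4.53.
Sequent-depth ratio: y₂/y₁ = ½[√(1 + 8Fr₁²) − 1] = ½[√165.1 − 1] = 5.92.
y₂ = 5.92 × 0.493 = 2.92 m.
Tailwater y_tw = 3.33 m: y_tw > y₂, so the jump is submerged.

y₂ = 2.92 m; the jump is submerged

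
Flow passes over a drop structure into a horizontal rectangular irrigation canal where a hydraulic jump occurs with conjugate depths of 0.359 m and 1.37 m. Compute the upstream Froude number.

Fr₁ = 3.03

For a rectangular channel the momentum equation gives q² = ½·g·y₁·y₂·(y₁ + y₂) = ½×9.81×0.359×1.37×1.73 = 4.17.
q = √4.17 = 2.04 m²/s.
V₁ = q/y₁ = 5.69 m/s; Fr₁ = V₁/√(g·y₁) = 3.03.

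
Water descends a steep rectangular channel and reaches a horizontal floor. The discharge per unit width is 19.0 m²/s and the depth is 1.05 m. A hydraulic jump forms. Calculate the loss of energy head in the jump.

ΔE = 9.58 m

V₁ = q/y₁ = 19.0/1.05 = 18.1 m/s. Fr₁ = V₁/√(g·y₁) = 18.1/√(9.81×1.05) = 5.64.
By Bélanger, y₂/y₁ = ½[√(1 + 8Fr₁²) − 1] = ½[√255.3 − 1] = 7.49.
y₂ = 7.49 × 1.05 = 7.86 m.
Head loss: ΔE = (y₂ − y₁)³/(4y₁y₂) = (7.86 − 1.05)³/(4×1.05×7.86) = 316/33.0 = 9.58 m.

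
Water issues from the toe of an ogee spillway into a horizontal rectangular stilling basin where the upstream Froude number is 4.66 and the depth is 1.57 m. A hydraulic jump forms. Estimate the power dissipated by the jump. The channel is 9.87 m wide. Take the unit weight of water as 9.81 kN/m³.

Fr₁ = 4.66 (given).
Bélanger equation: y₂/y₁ = ½[√(1 + 8Fr₁²) − 1] = ½[√174.7 − 1] = 6.11.
y₂ = 6.11 × 1.57 = 9.59 m.
V₁ = Fr₁·√(g·y₁) = 4.66×√(9.81×1.57) = 18.3 m/s; q = V₁·y₁ = 28.7 m²/s. V₂ = q/y₂ = 28.7/9.59 = 2.99 m/s. E₁ = y₁ + V₁²/2g = 18.6 m; E₂ = y₂ + V₂²/2g = 10.0 m. ΔE = E₁ − E₂ = 8.57 m.
Q = q·b = 28.7 × 9.87 = 283 m³/s. P = γ·Q·ΔE = 9.81 × 283 × 8.57 = 23821 kW.

P = 23821 kW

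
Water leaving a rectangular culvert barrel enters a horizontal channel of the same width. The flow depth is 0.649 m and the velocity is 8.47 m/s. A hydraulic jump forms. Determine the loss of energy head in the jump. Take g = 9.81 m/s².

Fr₁ = V₁/√(g·y₁) = 8.47/√(9.81×0.649) = 3.36.
From the momentum equation for a rectangular channel, y₂/y₁ = ½[√(1 + 8Fr₁²) − 1] = ½[√91.15 − 1] = 4.27.
y₂ = 4.27 × 0.649 = 2.77 m.
Head loss: ΔE = (y₂ − y₁)³/(4y₁y₂) = (2.77 − 0.649)³/(4×0.649×2.77) = 9.59/7.20 = 1.33 m.

ΔE = 1.33 m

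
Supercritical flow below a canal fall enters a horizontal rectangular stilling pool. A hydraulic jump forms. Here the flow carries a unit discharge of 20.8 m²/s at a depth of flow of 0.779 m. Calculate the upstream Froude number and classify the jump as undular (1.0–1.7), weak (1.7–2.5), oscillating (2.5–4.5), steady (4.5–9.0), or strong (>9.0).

V₁ = q/y₁ = 20.8/0.779 = 26.7 m/s. Fr₁ = V₁/√(g·y₁) = 26.7/√(9.81×0.779) = 9.66.
Fr₁ = 9.66 lies in the strong range.

Fr₁ = 9.66; strong jump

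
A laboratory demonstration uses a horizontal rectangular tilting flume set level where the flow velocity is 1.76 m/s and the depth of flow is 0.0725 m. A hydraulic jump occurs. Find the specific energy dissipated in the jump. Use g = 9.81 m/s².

ΔE = 0.0242 m

Fr₁ = V₁/√(g·y₁) = 1.76/√(9.81×0.0725) = 2.09.
Bélanger equation: y₂/y₁ = ½[√(1 + 8Fr₁²) − 1] = ½[√35.84 − 1] = 2.49.
y₂ = 2.49 × 0.0725 = 0.181 m.
Head loss: ΔE = (y₂ − y₁)³/(4y₁y₂) = (0.181 − 0.0725)³/(4×0.0725×0.181) = 0.00127/0.0524 = 0.0242 m.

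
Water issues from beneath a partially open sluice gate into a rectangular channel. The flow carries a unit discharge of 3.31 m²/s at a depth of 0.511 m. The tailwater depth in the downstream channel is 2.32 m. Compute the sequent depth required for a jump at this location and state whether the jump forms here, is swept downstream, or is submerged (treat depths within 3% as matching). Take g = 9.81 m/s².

y₂ = 1.85 m; the jump is submerged

V₁ = q/y₁ = 3.31/0.511 = 6.48 m/s. Fr₁ = V₁/√(g·y₁) = 6.48/√(9.81×0.511) = 2.89.
Bélanger equation: y₂/y₁ = ½[√(1 + 8Fr₁²) − 1] = ½[√67.96 − 1] = 3.62.
y₂ = 3.62 × 0.511 = 1.85 m.
Tailwater y_tw = 2.32 m: y_tw > y₂, so the jump is submerged.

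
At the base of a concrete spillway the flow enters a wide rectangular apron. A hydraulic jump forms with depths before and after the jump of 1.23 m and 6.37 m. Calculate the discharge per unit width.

For a rectangular channel the momentum equation gives q² = ½·g·y₁·y₂·(y₁ + y₂) = ½×9.81×1.23×6.37×7.60 = 292.
q = √292 = 17.1 m²/s.

q = 17.1 m²/s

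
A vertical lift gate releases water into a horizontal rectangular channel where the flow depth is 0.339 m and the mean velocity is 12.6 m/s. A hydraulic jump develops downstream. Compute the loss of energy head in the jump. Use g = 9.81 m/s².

Fr₁ = V₁/√(g·y₁) = 12.6/√(9.81×0.339) = 6.91.
By Bélanger, y₂/y₁ = ½[√(1 + 8Fr₁²) − 1] = ½[√382.9 − 1] = 9.28.
y₂ = 9.28 × 0.339 = 3.15 m.
Head loss: ΔE = (y₂ − y₁)³/(4y₁y₂) = (3.15 − 0.339)³/(4×0.339×3.15) = 22.1/4.27 = 5.19 m.

ΔE = 5.19 m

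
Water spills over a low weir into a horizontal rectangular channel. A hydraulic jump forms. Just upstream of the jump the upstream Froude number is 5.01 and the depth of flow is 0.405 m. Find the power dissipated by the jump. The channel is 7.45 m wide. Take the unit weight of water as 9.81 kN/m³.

P = 797 kW

Fr₁ = 5.01 (given).
From the momentum equation for a rectangular channel, y₂/y₁ = ½[√(1 + 8Fr₁²) − 1] = ½[√201.8 − 1] = 6.60.
y₂ = 6.60 × 0.405 = 2.67 m.
Head loss: ΔE = (y₂ − y₁)³/(4y₁y₂) = (2.67 − 0.405)³/(4×0.405×2.67) = 11.7/4.33 = 2.70 m.
V₁ = Fr₁·√(g·y₁) = 5.01×√(9.81×0.405) = 9.99 m/s; q = V₁·y₁ = 4.04 m²/s. Q = q·b = 4.04 × 7.45 = 30.1 m³/s. P = γ·Q·ΔE = 9.81 × 30.1 × 2.70 = 797 kW.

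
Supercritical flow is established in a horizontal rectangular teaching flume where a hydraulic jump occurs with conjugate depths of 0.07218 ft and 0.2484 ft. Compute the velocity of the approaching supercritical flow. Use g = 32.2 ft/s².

For a rectangular channel the momentum equation gives q² = ½·g·y₁·y₂·(y₁ + y₂) = ½×32.2×0.07218×0.2484×0.3206 = 0.09254.
q = √0.09254 = 0.3042 ft²/s.
V₁ = q/y₁ = 0.3042/0.07218 = 4.215 ft/s.

V₁ = 4.215 ft/s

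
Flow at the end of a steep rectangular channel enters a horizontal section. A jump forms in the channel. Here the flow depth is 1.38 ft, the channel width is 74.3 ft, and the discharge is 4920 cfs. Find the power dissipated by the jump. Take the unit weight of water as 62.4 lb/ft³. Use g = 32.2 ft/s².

P = 13049 hp

q = Q/b = 4920/74.3 = 66.2 ft²/s; V₁ = q/y₁ = 48.0 ft/s. Fr₁ = V₁/√(g·y₁) = 7.20.
Conjugate-depth relation: y₂/y₁ = ½[√(1 + 8Fr₁²) − 1] = ½[√415.5 − 1] = 9.69.
y₂ = 9.69 × 1.38 = 13.4 ft.
Head loss: ΔE = (y₂ − y₁)³/(4y₁y₂) = (13.4 − 1.38)³/(4×1.38×13.4) = 1726/73.8 = 23.4 ft.
P = γ·Q·ΔE/550 = 62.4 × 4920 × 23.4 / 550 = 13049 hp.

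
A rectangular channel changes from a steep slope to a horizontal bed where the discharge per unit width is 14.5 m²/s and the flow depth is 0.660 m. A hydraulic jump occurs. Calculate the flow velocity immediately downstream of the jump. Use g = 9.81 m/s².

V₂ = 1.87 m/s

V₁ = q/y₁ = 14.5/0.660 = 22.0 m/s. Fr₁ = V₁/√(g·y₁) = 22.0/√(9.81×0.660) = 8.63.
By Bélanger, y₂/y₁ = ½[√(1 + 8Fr₁²) − 1] = ½[√597.4 − 1] = 11.7.
y₂ = 11.7 × 0.660 = 7.74 m.
V₂ = q/y₂ = 14.5/7.74 = 1.87 m/s.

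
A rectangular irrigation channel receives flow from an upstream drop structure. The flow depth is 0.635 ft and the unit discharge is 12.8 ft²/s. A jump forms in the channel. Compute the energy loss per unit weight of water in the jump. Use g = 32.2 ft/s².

V₁ = q/y₁ = 12.8/0.635 = 20.2 ft/s. Fr₁ = V₁/√(g·y₁) = 20.2/√(32.2×0.635) = 4.46.
From the momentum equation for a rectangular channel, y₂/y₁ = ½[√(1 + 8Fr₁²) − 1] = ½[√160.0 − 1] = 5.82.
y₂ = 5.82 × 0.635 = 3.70 ft.
V₂ = q/y₂ = 12.8/3.70 = 3.46 ft/s. E₁ = y₁ + V₁²/2g = 6.94 ft; E₂ = y₂ + V₂²/2g = 3.88 ft. ΔE = E₁ − E₂ = 3.06 ft.

ΔE = 3.06 ft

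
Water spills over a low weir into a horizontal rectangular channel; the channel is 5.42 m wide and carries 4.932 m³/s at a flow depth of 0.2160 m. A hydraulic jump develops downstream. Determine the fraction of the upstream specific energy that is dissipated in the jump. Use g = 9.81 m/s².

q = Q/b = 4.932/5.42 = 0.9100 m²/s; V₁ = q/y₁ = 4.213 m/s. Fr₁ = V₁/√(g·y₁) = 2.894.
By Bélanger, y₂/y₁ = ½[√(1 + 8Fr₁²) − 1] = ½[√68.005 − 1] = 3.623.
y₂ = 3.623 × 0.2160 = 0.7826 m.
E₁ = y₁ + V₁²/2g = 1.121 m. ΔE = (y₂ − y₁)³/(4y₁y₂) = 0.2690 m. ΔE/E₁ = 0.2690/1.121 = 0.240.

ΔE/E₁ = 0.240 (24.0%)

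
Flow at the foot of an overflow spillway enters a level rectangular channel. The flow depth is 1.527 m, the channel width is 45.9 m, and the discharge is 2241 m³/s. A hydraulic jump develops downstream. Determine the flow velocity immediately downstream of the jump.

q = Q/b = 2241/45.9 = 48.82 m²/s; V₁ = q/y₁ = 31.97 m/s. Fr₁ = V₁/√(g·y₁) = 8.261.
Bélanger equation: y₂/y₁ = ½[√(1 + 8Fr₁²) − 1] = ½[√546.96 − 1] = 11.19.
y₂ = 11.19 × 1.527 = 17.09 m.
V₂ = q/y₂ = 48.82/17.09 = 2.856 m/s.

V₂ = 2.856 m/s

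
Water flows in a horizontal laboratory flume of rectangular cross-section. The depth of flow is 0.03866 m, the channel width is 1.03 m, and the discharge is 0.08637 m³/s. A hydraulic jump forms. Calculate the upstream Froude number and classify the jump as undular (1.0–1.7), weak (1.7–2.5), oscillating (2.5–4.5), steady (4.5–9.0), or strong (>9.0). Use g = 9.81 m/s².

Fr₁ = 3.522; oscillating jump

q = Q/b = 0.08637/1.03 = 0.08385 m²/s; V₁ = q/y₁ = 2.169 m/s. Fr₁ = V₁/√(g·y₁) = 3.522.
Fr₁ = 3.522 lies in the oscillating range.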